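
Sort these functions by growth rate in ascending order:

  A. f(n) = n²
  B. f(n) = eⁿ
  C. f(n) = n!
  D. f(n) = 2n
D < A < B < C

Comparing growth rates:
D = 2n is O(n)
A = n² is O(n²)
B = eⁿ is O(eⁿ)
C = n! is O(n!)

Therefore, the order from slowest to fastest is: D < A < B < C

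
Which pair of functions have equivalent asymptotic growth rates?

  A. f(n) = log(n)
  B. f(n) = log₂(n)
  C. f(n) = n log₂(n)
A and B

Examining each function:
  A. log(n) is O(log n)
  B. log₂(n) is O(log n)
  C. n log₂(n) is O(n log n)

Functions A and B both have the same complexity class.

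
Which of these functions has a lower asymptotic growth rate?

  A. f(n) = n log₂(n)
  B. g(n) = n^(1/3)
B

f(n) = n log₂(n) is O(n log n), while g(n) = n^(1/3) is O(n^(1/3)).
Since O(n^(1/3)) grows slower than O(n log n), g(n) is dominated.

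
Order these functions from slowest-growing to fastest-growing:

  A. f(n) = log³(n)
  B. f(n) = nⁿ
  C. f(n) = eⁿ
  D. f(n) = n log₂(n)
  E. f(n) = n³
A < D < E < C < B

Comparing growth rates:
A = log³(n) is O(log³ n)
D = n log₂(n) is O(n log n)
E = n³ is O(n³)
C = eⁿ is O(eⁿ)
B = nⁿ is O(nⁿ)

Therefore, the order from slowest to fastest is: A < D < E < C < B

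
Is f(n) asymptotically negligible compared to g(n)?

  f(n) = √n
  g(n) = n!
True

f(n) = √n is O(√n), and g(n) = n! is O(n!).
Since O(√n) grows strictly slower than O(n!), f(n) = o(g(n)) is true.
This means lim(n→∞) f(n)/g(n) = 0.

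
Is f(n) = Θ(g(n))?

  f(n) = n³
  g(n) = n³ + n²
True

f(n) = n³ and g(n) = n³ + n² are both O(n³).
Since they have the same asymptotic growth rate, f(n) = Θ(g(n)) is true.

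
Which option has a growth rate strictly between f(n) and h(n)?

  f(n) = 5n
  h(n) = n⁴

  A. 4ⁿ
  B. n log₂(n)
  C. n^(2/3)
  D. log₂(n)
B

We need g(n) with 5n = o(g(n)) and g(n) = o(n⁴), i.e. O(n) ≺ g ≺ O(n⁴).
Check each option:
  A. 4ⁿ — O(4ⁿ) does not grow strictly slower than h(n)
  B. n log₂(n) — O(n log n) is strictly between O(n) and O(n⁴) ✓
  C. n^(2/3) — O(n^(2/3)) does not grow strictly faster than f(n)
  D. log₂(n) — O(log n) does not grow strictly faster than f(n)

Only option B (n log₂(n)) lies strictly between.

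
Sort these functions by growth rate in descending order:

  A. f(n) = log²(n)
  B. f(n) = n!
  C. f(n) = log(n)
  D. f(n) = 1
B > A > C > D

Comparing growth rates:
B = n! is O(n!)
A = log²(n) is O(log² n)
C = log(n) is O(log n)
D = 1 is O(1)

Therefore, the order from fastest to slowest is: B > A > C > D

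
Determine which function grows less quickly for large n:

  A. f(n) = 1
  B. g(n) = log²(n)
A

f(n) = 1 is O(1), while g(n) = log²(n) is O(log² n).
Since O(1) grows slower than O(log² n), f(n) is dominated.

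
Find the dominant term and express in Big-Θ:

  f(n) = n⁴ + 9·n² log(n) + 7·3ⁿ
Θ(3ⁿ)

Order the terms by growth rate: 9·n² log(n) ≺ n⁴ ≺ 7·3ⁿ.
The fastest-growing term 7·3ⁿ dominates as n → ∞; dropping its constant factor gives Θ(3ⁿ).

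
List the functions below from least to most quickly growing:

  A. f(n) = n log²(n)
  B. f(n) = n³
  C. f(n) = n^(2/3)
C < A < B

Comparing growth rates:
C = n^(2/3) is O(n^(2/3))
A = n log²(n) is O(n log² n)
B = n³ is O(n³)

Therefore, the order from slowest to fastest is: C < A < B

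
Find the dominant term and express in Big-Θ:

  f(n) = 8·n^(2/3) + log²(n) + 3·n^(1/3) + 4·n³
Θ(n³)

Order the terms by growth rate: log²(n) ≺ 3·n^(1/3) ≺ 8·n^(2/3) ≺ 4·n³.
The fastest-growing term 4·n³ dominates as n → ∞; dropping its constant factor gives Θ(n³).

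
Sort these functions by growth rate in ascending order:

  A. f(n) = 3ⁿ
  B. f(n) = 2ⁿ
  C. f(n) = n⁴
C < B < A

Comparing growth rates:
C = n⁴ is O(n⁴)
B = 2ⁿ is O(2ⁿ)
A = 3ⁿ is O(3ⁿ)

Therefore, the order from slowest to fastest is: C < B < A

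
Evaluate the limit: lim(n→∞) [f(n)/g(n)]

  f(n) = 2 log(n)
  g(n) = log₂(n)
log(4)

Since 2 log(n) and log₂(n) have the same growth rate (O(log n)),
the ratio converges to a constant: log(4).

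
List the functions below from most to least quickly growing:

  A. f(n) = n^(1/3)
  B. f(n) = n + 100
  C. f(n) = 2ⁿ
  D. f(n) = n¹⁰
C > D > B > A

Comparing growth rates:
C = 2ⁿ is O(2ⁿ)
D = n¹⁰ is O(n¹⁰)
B = n + 100 is O(n)
A = n^(1/3) is O(n^(1/3))

Therefore, the order from fastest to slowest is: C > D > B > A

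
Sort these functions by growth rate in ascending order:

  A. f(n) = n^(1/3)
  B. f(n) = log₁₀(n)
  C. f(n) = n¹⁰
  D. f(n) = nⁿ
B < A < C < D

Comparing growth rates:
B = log₁₀(n) is O(log n)
A = n^(1/3) is O(n^(1/3))
C = n¹⁰ is O(n¹⁰)
D = nⁿ is O(nⁿ)

Therefore, the order from slowest to fastest is: B < A < C < D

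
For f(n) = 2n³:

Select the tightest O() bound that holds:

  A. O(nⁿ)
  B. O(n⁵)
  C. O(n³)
C

f(n) = 2n³ is O(n³).
All listed options are valid Big-O bounds (upper bounds),
but O(n³) is the tightest (smallest valid bound).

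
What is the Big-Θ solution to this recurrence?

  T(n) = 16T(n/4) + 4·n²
Θ(n² log n)

Master Theorem: a = 16, b = 4, f(n) = 4·n².
Compute the critical exponent d = log₄(16) = 2.
Compare f(n) = Θ(n²) against n^d:
  k = 2 = d, so f(n) = Θ(n^d) — Case 2.
  Work is balanced across levels: T(n) = Θ(n^d log n) = Θ(n² log n).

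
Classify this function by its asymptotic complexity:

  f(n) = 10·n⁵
O(n⁵)

The dominant term in 10·n⁵ is 10·n⁵, which is Θ(n⁵).
Constants are absorbed, so the tightest bound is O(n⁵).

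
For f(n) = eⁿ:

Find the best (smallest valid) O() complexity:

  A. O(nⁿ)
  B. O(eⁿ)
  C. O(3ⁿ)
B

f(n) = eⁿ is O(eⁿ).
All listed options are valid Big-O bounds (upper bounds),
but O(eⁿ) is the tightest (smallest valid bound).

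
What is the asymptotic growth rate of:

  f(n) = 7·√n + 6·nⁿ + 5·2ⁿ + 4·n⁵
Θ(nⁿ)

Order the terms by growth rate: 7·√n ≺ 4·n⁵ ≺ 5·2ⁿ ≺ 6·nⁿ.
The fastest-growing term 6·nⁿ dominates as n → ∞; dropping its constant factor gives Θ(nⁿ).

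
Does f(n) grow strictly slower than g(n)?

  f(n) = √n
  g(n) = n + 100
True

f(n) = √n is O(√n), and g(n) = n + 100 is O(n).
Since O(√n) grows strictly slower than O(n), f(n) = o(g(n)) is true.
This means lim(n→∞) f(n)/g(n) = 0.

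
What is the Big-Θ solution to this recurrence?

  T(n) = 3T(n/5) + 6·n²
Θ(n²)

Master Theorem: a = 3, b = 5, f(n) = 6·n².
Compute the critical exponent d = log₅(3) = 0.683.
Compare f(n) = Θ(n²) against n^d:
  k = 2 > d = 0.683, so f(n) = Ω(n^(d+ε)) — Case 3.
  Regularity: a·(n/b)^2/n^2 = a/b^2 = 3/25 < 1 ✓.
  The top-level work dominates: T(n) = Θ(f(n)) = Θ(n²).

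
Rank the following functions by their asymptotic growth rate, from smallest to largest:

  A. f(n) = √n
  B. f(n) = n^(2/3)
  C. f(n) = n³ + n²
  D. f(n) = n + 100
A < B < D < C

Comparing growth rates:
A = √n is O(√n)
B = n^(2/3) is O(n^(2/3))
D = n + 100 is O(n)
C = n³ + n² is O(n³)

Therefore, the order from slowest to fastest is: A < B < D < C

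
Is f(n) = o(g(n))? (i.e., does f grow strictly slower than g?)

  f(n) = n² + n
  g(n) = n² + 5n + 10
False

f(n) = n² + n is O(n²), and g(n) = n² + 5n + 10 is O(n²).
Since they have the same growth rate, f(n) = o(g(n)) is false.
(f = o(g) requires f to grow strictly slower, not equal.)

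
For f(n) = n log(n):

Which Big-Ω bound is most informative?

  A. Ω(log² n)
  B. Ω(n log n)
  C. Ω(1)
B

f(n) = n log(n) is Ω(n log n).
All listed options are valid Big-Ω bounds (lower bounds),
but Ω(n log n) is the tightest (largest valid bound).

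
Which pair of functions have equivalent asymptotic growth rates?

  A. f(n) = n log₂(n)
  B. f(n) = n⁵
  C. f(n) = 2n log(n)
A and C

Examining each function:
  A. n log₂(n) is O(n log n)
  B. n⁵ is O(n⁵)
  C. 2n log(n) is O(n log n)

Functions A and C both have the same complexity class.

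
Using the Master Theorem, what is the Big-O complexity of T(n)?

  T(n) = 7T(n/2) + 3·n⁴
Θ(n⁴)

Master Theorem: a = 7, b = 2, f(n) = 3·n⁴.
Compute the critical exponent d = log₂(7) = 2.807.
Compare f(n) = Θ(n⁴) against n^d:
  k = 4 > d = 2.807, so f(n) = Ω(n^(d+ε)) — Case 3.
  Regularity: a·(n/b)^4/n^4 = a/b^4 = 7/16 < 1 ✓.
  The top-level work dominates: T(n) = Θ(f(n)) = Θ(n⁴).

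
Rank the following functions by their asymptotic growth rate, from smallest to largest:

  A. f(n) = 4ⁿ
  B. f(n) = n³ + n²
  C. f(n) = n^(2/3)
C < B < A

Comparing growth rates:
C = n^(2/3) is O(n^(2/3))
B = n³ + n² is O(n³)
A = 4ⁿ is O(4ⁿ)

Therefore, the order from slowest to fastest is: C < B < A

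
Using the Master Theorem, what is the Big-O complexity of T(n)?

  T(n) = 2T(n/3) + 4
Θ(n^log₃(2))

Master Theorem: a = 2, b = 3, f(n) = 4.
Compute the critical exponent d = log₃(2) = 0.631.
Compare f(n) = Θ(1) against n^d:
  k = 0 < d = 0.631, so f(n) = O(n^(d-ε)) — Case 1.
  The recursion cost dominates: T(n) = Θ(n^d) = Θ(n^log₃(2)).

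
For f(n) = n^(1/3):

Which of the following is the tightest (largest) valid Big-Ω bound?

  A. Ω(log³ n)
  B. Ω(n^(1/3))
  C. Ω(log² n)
B

f(n) = n^(1/3) is Ω(n^(1/3)).
All listed options are valid Big-Ω bounds (lower bounds),
but Ω(n^(1/3)) is the tightest (largest valid bound).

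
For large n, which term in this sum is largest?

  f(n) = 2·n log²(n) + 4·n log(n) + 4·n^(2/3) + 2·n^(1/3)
2·n log²(n)

Looking at each term:
  - 2·n log²(n) is O(n log² n)
  - 4·n log(n) is O(n log n)
  - 4·n^(2/3) is O(n^(2/3))
  - 2·n^(1/3) is O(n^(1/3))

The term 2·n log²(n) (O(n log² n)) grows fastest and dominates all others.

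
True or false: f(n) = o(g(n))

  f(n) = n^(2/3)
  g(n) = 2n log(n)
True

f(n) = n^(2/3) is O(n^(2/3)), and g(n) = 2n log(n) is O(n log n).
Since O(n^(2/3)) grows strictly slower than O(n log n), f(n) = o(g(n)) is true.
This means lim(n→∞) f(n)/g(n) = 0.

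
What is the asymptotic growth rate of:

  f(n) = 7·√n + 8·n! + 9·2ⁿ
Θ(n!)

Order the terms by growth rate: 7·√n ≺ 9·2ⁿ ≺ 8·n!.
The fastest-growing term 8·n! dominates as n → ∞; dropping its constant factor gives Θ(n!).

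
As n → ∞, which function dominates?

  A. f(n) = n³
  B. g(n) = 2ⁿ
B

f(n) = n³ is O(n³), while g(n) = 2ⁿ is O(2ⁿ).
Since O(2ⁿ) grows faster than O(n³), g(n) dominates.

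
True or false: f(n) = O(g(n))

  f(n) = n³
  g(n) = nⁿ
True

f(n) = n³ is O(n³), and g(n) = nⁿ is O(nⁿ).
Since O(n³) ⊆ O(nⁿ) (f grows no faster than g), f(n) = O(g(n)) is true.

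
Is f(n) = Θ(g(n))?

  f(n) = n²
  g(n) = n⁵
False

f(n) = n² is O(n²), and g(n) = n⁵ is O(n⁵).
Since they have different growth rates, f(n) = Θ(g(n)) is false.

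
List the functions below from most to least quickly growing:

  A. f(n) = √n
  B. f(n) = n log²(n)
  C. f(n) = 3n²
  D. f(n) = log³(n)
C > B > A > D

Comparing growth rates:
C = 3n² is O(n²)
B = n log²(n) is O(n log² n)
A = √n is O(√n)
D = log³(n) is O(log³ n)

Therefore, the order from fastest to slowest is: C > B > A > D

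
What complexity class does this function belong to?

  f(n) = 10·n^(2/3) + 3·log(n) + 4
O(n^(2/3))

The dominant term in 10·n^(2/3) + 3·log(n) + 4 is 10·n^(2/3), which is Θ(n^(2/3)).
Lower-order terms (3·log(n), 4) are asymptotically negligible.
Constants are absorbed, so the tightest bound is O(n^(2/3)).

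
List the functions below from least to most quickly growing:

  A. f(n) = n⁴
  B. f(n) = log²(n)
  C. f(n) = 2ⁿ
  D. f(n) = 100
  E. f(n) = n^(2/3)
D < B < E < A < C

Comparing growth rates:
D = 100 is O(1)
B = log²(n) is O(log² n)
E = n^(2/3) is O(n^(2/3))
A = n⁴ is O(n⁴)
C = 2ⁿ is O(2ⁿ)

Therefore, the order from slowest to fastest is: D < B < E < A < C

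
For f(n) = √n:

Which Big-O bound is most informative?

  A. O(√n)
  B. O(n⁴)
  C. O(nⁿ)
A

f(n) = √n is O(√n).
All listed options are valid Big-O bounds (upper bounds),
but O(√n) is the tightest (smallest valid bound).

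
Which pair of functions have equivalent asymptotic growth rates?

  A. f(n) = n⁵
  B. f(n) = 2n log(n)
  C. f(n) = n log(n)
B and C

Examining each function:
  A. n⁵ is O(n⁵)
  B. 2n log(n) is O(n log n)
  C. n log(n) is O(n log n)

Functions B and C both have the same complexity class.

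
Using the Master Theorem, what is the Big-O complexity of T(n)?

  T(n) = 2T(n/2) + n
Θ(n log n)

Master Theorem: a = 2, b = 2, f(n) = n.
Compute the critical exponent d = log₂(2) = 1.
Compare f(n) = Θ(n) against n^d:
  k = 1 = d, so f(n) = Θ(n^d) — Case 2.
  Work is balanced across levels: T(n) = Θ(n^d log n) = Θ(n log n).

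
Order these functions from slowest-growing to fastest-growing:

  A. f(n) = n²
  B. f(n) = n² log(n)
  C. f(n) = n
C < A < B

Comparing growth rates:
C = n is O(n)
A = n² is O(n²)
B = n² log(n) is O(n² log n)

Therefore, the order from slowest to fastest is: C < A < B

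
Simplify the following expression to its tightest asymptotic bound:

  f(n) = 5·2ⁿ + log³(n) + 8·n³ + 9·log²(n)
Θ(2ⁿ)

Order the terms by growth rate: 9·log²(n) ≺ log³(n) ≺ 8·n³ ≺ 5·2ⁿ.
The fastest-growing term 5·2ⁿ dominates as n → ∞; dropping its constant factor gives Θ(2ⁿ).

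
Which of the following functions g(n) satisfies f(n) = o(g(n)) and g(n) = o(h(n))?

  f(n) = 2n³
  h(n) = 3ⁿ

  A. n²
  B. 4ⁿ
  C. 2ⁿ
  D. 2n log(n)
C

We need g(n) with 2n³ = o(g(n)) and g(n) = o(3ⁿ), i.e. O(n³) ≺ g ≺ O(3ⁿ).
Check each option:
  A. n² — O(n²) does not grow strictly faster than f(n)
  B. 4ⁿ — O(4ⁿ) does not grow strictly slower than h(n)
  C. 2ⁿ — O(2ⁿ) is strictly between O(n³) and O(3ⁿ) ✓
  D. 2n log(n) — O(n log n) does not grow strictly faster than f(n)

Only option C (2ⁿ) lies strictly between.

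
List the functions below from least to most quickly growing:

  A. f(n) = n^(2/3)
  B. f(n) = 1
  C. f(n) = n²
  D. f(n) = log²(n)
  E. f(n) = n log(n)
B < D < A < E < C

Comparing growth rates:
B = 1 is O(1)
D = log²(n) is O(log² n)
A = n^(2/3) is O(n^(2/3))
E = n log(n) is O(n log n)
C = n² is O(n²)

Therefore, the order from slowest to fastest is: B < D < A < E < C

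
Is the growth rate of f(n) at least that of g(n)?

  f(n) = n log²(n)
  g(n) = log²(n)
True

f(n) = n log²(n) is O(n log² n), and g(n) = log²(n) is O(log² n).
Since O(n log² n) grows at least as fast as O(log² n), f(n) = Ω(g(n)) is true.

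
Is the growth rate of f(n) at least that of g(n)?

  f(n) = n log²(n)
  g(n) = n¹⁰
False

f(n) = n log²(n) is O(n log² n), and g(n) = n¹⁰ is O(n¹⁰).
Since O(n log² n) grows slower than O(n¹⁰), f(n) = Ω(g(n)) is false.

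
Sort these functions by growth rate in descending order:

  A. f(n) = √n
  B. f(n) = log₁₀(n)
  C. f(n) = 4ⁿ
C > A > B

Comparing growth rates:
C = 4ⁿ is O(4ⁿ)
A = √n is O(√n)
B = log₁₀(n) is O(log n)

Therefore, the order from fastest to slowest is: C > A > B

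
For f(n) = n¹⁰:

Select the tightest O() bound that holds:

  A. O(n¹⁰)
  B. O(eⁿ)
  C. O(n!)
A

f(n) = n¹⁰ is O(n¹⁰).
All listed options are valid Big-O bounds (upper bounds),
but O(n¹⁰) is the tightest (smallest valid bound).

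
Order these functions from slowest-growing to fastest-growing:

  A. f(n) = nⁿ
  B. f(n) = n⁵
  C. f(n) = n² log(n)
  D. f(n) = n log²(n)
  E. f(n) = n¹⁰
D < C < B < E < A

Comparing growth rates:
D = n log²(n) is O(n log² n)
C = n² log(n) is O(n² log n)
B = n⁵ is O(n⁵)
E = n¹⁰ is O(n¹⁰)
A = nⁿ is O(nⁿ)

Therefore, the order from slowest to fastest is: D < C < B < E < A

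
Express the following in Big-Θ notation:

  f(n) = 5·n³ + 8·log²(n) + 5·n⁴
Θ(n⁴)

Order the terms by growth rate: 8·log²(n) ≺ 5·n³ ≺ 5·n⁴.
The fastest-growing term 5·n⁴ dominates as n → ∞; dropping its constant factor gives Θ(n⁴).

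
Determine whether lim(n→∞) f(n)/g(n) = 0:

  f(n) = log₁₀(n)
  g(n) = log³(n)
True

f(n) = log₁₀(n) is O(log n), and g(n) = log³(n) is O(log³ n).
Since O(log n) grows strictly slower than O(log³ n), f(n) = o(g(n)) is true.
This means lim(n→∞) f(n)/g(n) = 0.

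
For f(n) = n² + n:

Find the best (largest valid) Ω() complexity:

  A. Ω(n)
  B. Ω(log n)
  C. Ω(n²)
C

f(n) = n² + n is Ω(n²).
All listed options are valid Big-Ω bounds (lower bounds),
but Ω(n²) is the tightest (largest valid bound).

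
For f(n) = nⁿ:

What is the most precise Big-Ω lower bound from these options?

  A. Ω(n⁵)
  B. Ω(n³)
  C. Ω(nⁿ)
C

f(n) = nⁿ is Ω(nⁿ).
All listed options are valid Big-Ω bounds (lower bounds),
but Ω(nⁿ) is the tightest (largest valid bound).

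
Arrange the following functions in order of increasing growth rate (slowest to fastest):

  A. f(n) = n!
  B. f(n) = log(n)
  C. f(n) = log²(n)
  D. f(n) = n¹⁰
B < C < D < A

Comparing growth rates:
B = log(n) is O(log n)
C = log²(n) is O(log² n)
D = n¹⁰ is O(n¹⁰)
A = n! is O(n!)

Therefore, the order from slowest to fastest is: B < C < D < A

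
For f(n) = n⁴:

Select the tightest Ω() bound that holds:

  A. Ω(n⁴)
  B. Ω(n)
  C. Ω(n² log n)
A

f(n) = n⁴ is Ω(n⁴).
All listed options are valid Big-Ω bounds (lower bounds),
but Ω(n⁴) is the tightest (largest valid bound).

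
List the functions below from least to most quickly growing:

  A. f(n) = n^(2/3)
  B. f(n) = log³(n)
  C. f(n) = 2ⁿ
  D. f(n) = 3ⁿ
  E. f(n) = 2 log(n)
E < B < A < C < D

Comparing growth rates:
E = 2 log(n) is O(log n)
B = log³(n) is O(log³ n)
A = n^(2/3) is O(n^(2/3))
C = 2ⁿ is O(2ⁿ)
D = 3ⁿ is O(3ⁿ)

Therefore, the order from slowest to fastest is: E < B < A < C < D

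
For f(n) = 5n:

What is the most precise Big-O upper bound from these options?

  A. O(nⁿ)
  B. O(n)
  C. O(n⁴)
B

f(n) = 5n is O(n).
All listed options are valid Big-O bounds (upper bounds),
but O(n) is the tightest (smallest valid bound).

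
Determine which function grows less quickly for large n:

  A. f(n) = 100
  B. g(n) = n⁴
A

f(n) = 100 is O(1), while g(n) = n⁴ is O(n⁴).
Since O(1) grows slower than O(n⁴), f(n) is dominated.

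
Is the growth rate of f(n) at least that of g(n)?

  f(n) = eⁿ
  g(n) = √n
True

f(n) = eⁿ is O(eⁿ), and g(n) = √n is O(√n).
Since O(eⁿ) grows at least as fast as O(√n), f(n) = Ω(g(n)) is true.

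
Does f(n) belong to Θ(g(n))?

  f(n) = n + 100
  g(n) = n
True

f(n) = n + 100 and g(n) = n are both O(n).
Since they have the same asymptotic growth rate, f(n) = Θ(g(n)) is true.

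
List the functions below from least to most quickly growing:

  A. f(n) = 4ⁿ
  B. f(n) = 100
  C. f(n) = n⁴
B < C < A

Comparing growth rates:
B = 100 is O(1)
C = n⁴ is O(n⁴)
A = 4ⁿ is O(4ⁿ)

Therefore, the order from slowest to fastest is: B < C < A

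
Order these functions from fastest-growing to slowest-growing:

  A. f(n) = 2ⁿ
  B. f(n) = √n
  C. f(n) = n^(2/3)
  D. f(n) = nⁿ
D > A > C > B

Comparing growth rates:
D = nⁿ is O(nⁿ)
A = 2ⁿ is O(2ⁿ)
C = n^(2/3) is O(n^(2/3))
B = √n is O(√n)

Therefore, the order from fastest to slowest is: D > A > C > B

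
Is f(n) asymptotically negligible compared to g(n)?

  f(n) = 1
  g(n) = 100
False

f(n) = 1 is O(1), and g(n) = 100 is O(1).
Since they have the same growth rate, f(n) = o(g(n)) is false.
(f = o(g) requires f to grow strictly slower, not equal.)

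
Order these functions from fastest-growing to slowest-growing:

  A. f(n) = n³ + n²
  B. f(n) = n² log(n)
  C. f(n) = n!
C > A > B

Comparing growth rates:
C = n! is O(n!)
A = n³ + n² is O(n³)
B = n² log(n) is O(n² log n)

Therefore, the order from fastest to slowest is: C > A > B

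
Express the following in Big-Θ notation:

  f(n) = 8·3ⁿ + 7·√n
Θ(3ⁿ)

Order the terms by growth rate: 7·√n ≺ 8·3ⁿ.
The fastest-growing term 8·3ⁿ dominates as n → ∞; dropping its constant factor gives Θ(3ⁿ).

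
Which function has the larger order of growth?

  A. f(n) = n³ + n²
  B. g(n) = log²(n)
A

f(n) = n³ + n² is O(n³), while g(n) = log²(n) is O(log² n).
Since O(n³) grows faster than O(log² n), f(n) dominates.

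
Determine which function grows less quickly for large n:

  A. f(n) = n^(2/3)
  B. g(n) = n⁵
A

f(n) = n^(2/3) is O(n^(2/3)), while g(n) = n⁵ is O(n⁵).
Since O(n^(2/3)) grows slower than O(n⁵), f(n) is dominated.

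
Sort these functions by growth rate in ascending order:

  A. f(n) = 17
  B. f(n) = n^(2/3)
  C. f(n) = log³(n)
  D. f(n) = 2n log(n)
A < C < B < D

Comparing growth rates:
A = 17 is O(1)
C = log³(n) is O(log³ n)
B = n^(2/3) is O(n^(2/3))
D = 2n log(n) is O(n log n)

Therefore, the order from slowest to fastest is: A < C < B < D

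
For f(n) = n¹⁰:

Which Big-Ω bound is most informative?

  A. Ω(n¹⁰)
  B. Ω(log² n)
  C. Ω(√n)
A

f(n) = n¹⁰ is Ω(n¹⁰).
All listed options are valid Big-Ω bounds (lower bounds),
but Ω(n¹⁰) is the tightest (largest valid bound).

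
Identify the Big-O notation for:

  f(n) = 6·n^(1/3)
O(n^(1/3))

The dominant term in 6·n^(1/3) is 6·n^(1/3), which is Θ(n^(1/3)).
Constants are absorbed, so the tightest bound is O(n^(1/3)).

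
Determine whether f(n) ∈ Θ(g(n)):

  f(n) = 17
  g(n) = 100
True

f(n) = 17 and g(n) = 100 are both O(1).
Since they have the same asymptotic growth rate, f(n) = Θ(g(n)) is true.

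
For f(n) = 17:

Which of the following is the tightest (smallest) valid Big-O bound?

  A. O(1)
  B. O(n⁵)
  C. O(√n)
A

f(n) = 17 is O(1).
All listed options are valid Big-O bounds (upper bounds),
but O(1) is the tightest (smallest valid bound).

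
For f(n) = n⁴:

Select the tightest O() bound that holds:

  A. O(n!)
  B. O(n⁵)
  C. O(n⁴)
C

f(n) = n⁴ is O(n⁴).
All listed options are valid Big-O bounds (upper bounds),
but O(n⁴) is the tightest (smallest valid bound).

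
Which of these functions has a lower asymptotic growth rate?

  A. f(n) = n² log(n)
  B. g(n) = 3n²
B

f(n) = n² log(n) is O(n² log n), while g(n) = 3n² is O(n²).
Since O(n²) grows slower than O(n² log n), g(n) is dominated.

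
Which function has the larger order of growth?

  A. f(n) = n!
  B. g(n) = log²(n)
A

f(n) = n! is O(n!), while g(n) = log²(n) is O(log² n).
Since O(n!) grows faster than O(log² n), f(n) dominates.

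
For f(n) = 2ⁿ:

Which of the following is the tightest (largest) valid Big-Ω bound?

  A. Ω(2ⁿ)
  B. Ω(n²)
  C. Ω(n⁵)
A

f(n) = 2ⁿ is Ω(2ⁿ).
All listed options are valid Big-Ω bounds (lower bounds),
but Ω(2ⁿ) is the tightest (largest valid bound).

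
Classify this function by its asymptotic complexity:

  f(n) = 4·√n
O(√n)

The dominant term in 4·√n is 4·√n, which is Θ(√n).
Constants are absorbed, so the tightest bound is O(√n).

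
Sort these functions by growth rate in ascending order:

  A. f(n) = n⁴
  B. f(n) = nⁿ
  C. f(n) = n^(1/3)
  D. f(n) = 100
D < C < A < B

Comparing growth rates:
D = 100 is O(1)
C = n^(1/3) is O(n^(1/3))
A = n⁴ is O(n⁴)
B = nⁿ is O(nⁿ)

Therefore, the order from slowest to fastest is: D < C < A < B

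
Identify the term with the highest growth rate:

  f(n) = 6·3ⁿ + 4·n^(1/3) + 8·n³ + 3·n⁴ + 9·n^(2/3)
6·3ⁿ

Looking at each term:
  - 6·3ⁿ is O(3ⁿ)
  - 4·n^(1/3) is O(n^(1/3))
  - 8·n³ is O(n³)
  - 3·n⁴ is O(n⁴)
  - 9·n^(2/3) is O(n^(2/3))

The term 6·3ⁿ (O(3ⁿ)) grows fastest and dominates all others.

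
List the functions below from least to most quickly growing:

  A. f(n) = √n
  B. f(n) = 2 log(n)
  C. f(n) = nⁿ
B < A < C

Comparing growth rates:
B = 2 log(n) is O(log n)
A = √n is O(√n)
C = nⁿ is O(nⁿ)

Therefore, the order from slowest to fastest is: B < A < C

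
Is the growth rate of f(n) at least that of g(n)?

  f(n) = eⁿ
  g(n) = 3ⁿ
False

f(n) = eⁿ is O(eⁿ), and g(n) = 3ⁿ is O(3ⁿ).
Since O(eⁿ) grows slower than O(3ⁿ), f(n) = Ω(g(n)) is false.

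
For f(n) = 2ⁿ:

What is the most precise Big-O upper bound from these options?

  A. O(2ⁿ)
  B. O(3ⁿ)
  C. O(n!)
A

f(n) = 2ⁿ is O(2ⁿ).
All listed options are valid Big-O bounds (upper bounds),
but O(2ⁿ) is the tightest (smallest valid bound).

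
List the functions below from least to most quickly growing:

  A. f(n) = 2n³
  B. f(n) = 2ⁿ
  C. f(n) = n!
A < B < C

Comparing growth rates:
A = 2n³ is O(n³)
B = 2ⁿ is O(2ⁿ)
C = n! is O(n!)

Therefore, the order from slowest to fastest is: A < B < C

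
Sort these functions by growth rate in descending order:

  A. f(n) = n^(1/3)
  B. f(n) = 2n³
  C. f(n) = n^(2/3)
B > C > A

Comparing growth rates:
B = 2n³ is O(n³)
C = n^(2/3) is O(n^(2/3))
A = n^(1/3) is O(n^(1/3))

Therefore, the order from fastest to slowest is: B > C > A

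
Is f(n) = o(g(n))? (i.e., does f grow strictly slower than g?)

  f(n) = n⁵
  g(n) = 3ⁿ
True

f(n) = n⁵ is O(n⁵), and g(n) = 3ⁿ is O(3ⁿ).
Since O(n⁵) grows strictly slower than O(3ⁿ), f(n) = o(g(n)) is true.
This means lim(n→∞) f(n)/g(n) = 0.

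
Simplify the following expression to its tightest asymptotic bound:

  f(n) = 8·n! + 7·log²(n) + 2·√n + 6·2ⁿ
Θ(n!)

Order the terms by growth rate: 7·log²(n) ≺ 2·√n ≺ 6·2ⁿ ≺ 8·n!.
The fastest-growing term 8·n! dominates as n → ∞; dropping its constant factor gives Θ(n!).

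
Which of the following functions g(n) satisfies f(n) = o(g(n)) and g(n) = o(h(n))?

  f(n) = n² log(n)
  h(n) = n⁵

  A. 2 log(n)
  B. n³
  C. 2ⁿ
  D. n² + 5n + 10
B

We need g(n) with n² log(n) = o(g(n)) and g(n) = o(n⁵), i.e. O(n² log n) ≺ g ≺ O(n⁵).
Check each option:
  A. 2 log(n) — O(log n) does not grow strictly faster than f(n)
  B. n³ — O(n³) is strictly between O(n² log n) and O(n⁵) ✓
  C. 2ⁿ — O(2ⁿ) does not grow strictly slower than h(n)
  D. n² + 5n + 10 — O(n²) does not grow strictly faster than f(n)

Only option B (n³) lies strictly between.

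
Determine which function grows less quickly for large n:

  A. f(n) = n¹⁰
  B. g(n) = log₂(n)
B

f(n) = n¹⁰ is O(n¹⁰), while g(n) = log₂(n) is O(log n).
Since O(log n) grows slower than O(n¹⁰), g(n) is dominated.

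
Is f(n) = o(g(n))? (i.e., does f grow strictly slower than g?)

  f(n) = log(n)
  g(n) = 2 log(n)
False

f(n) = log(n) is O(log n), and g(n) = 2 log(n) is O(log n).
Since they have the same growth rate, f(n) = o(g(n)) is false.
(f = o(g) requires f to grow strictly slower, not equal.)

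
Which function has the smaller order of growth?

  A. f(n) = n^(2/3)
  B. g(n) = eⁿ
A

f(n) = n^(2/3) is O(n^(2/3)), while g(n) = eⁿ is O(eⁿ).
Since O(n^(2/3)) grows slower than O(eⁿ), f(n) is dominated.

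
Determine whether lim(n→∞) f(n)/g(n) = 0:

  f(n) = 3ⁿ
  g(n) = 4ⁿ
True

f(n) = 3ⁿ is O(3ⁿ), and g(n) = 4ⁿ is O(4ⁿ).
Since O(3ⁿ) grows strictly slower than O(4ⁿ), f(n) = o(g(n)) is true.
This means lim(n→∞) f(n)/g(n) = 0.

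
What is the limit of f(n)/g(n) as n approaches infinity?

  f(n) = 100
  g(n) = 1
100

Since 100 and 1 have the same growth rate (O(1)),
the ratio converges to a constant: 100.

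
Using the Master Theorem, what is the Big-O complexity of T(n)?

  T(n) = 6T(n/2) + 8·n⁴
Θ(n⁴)

Master Theorem: a = 6, b = 2, f(n) = 8·n⁴.
Compute the critical exponent d = log₂(6) = 2.585.
Compare f(n) = Θ(n⁴) against n^d:
  k = 4 > d = 2.585, so f(n) = Ω(n^(d+ε)) — Case 3.
  Regularity: a·(n/b)^4/n^4 = a/b^4 = 6/16 < 1 ✓.
  The top-level work dominates: T(n) = Θ(f(n)) = Θ(n⁴).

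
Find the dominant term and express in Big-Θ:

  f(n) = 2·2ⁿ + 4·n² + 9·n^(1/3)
Θ(2ⁿ)

Order the terms by growth rate: 9·n^(1/3) ≺ 4·n² ≺ 2·2ⁿ.
The fastest-growing term 2·2ⁿ dominates as n → ∞; dropping its constant factor gives Θ(2ⁿ).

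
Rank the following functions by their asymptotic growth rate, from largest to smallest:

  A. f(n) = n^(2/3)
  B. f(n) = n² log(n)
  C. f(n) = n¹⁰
C > B > A

Comparing growth rates:
C = n¹⁰ is O(n¹⁰)
B = n² log(n) is O(n² log n)
A = n^(2/3) is O(n^(2/3))

Therefore, the order from fastest to slowest is: C > B > A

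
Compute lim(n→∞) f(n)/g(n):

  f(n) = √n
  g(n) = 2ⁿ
0

Since √n (O(√n)) grows slower than 2ⁿ (O(2ⁿ)),
the ratio f(n)/g(n) → 0 as n → ∞.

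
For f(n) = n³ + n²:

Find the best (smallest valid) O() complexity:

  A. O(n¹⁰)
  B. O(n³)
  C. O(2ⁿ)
B

f(n) = n³ + n² is O(n³).
All listed options are valid Big-O bounds (upper bounds),
but O(n³) is the tightest (smallest valid bound).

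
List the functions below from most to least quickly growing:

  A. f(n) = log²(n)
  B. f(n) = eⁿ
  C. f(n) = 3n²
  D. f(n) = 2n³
B > D > C > A

Comparing growth rates:
B = eⁿ is O(eⁿ)
D = 2n³ is O(n³)
C = 3n² is O(n²)
A = log²(n) is O(log² n)

Therefore, the order from fastest to slowest is: B > D > C > A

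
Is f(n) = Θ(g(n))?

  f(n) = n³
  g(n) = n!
False

f(n) = n³ is O(n³), and g(n) = n! is O(n!).
Since they have different growth rates, f(n) = Θ(g(n)) is false.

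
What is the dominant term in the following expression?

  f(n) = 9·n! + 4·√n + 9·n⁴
9·n!

Looking at each term:
  - 9·n! is O(n!)
  - 4·√n is O(√n)
  - 9·n⁴ is O(n⁴)

The term 9·n! (O(n!)) grows fastest and dominates all others.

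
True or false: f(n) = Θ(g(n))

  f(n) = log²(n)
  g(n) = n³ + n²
False

f(n) = log²(n) is O(log² n), and g(n) = n³ + n² is O(n³).
Since they have different growth rates, f(n) = Θ(g(n)) is false.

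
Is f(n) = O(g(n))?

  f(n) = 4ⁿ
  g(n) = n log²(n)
False

f(n) = 4ⁿ is O(4ⁿ), and g(n) = n log²(n) is O(n log² n).
Since O(4ⁿ) grows faster than O(n log² n), f(n) = O(g(n)) is false.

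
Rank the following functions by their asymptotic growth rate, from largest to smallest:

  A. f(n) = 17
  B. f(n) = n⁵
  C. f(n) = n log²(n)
B > C > A

Comparing growth rates:
B = n⁵ is O(n⁵)
C = n log²(n) is O(n log² n)
A = 17 is O(1)

Therefore, the order from fastest to slowest is: B > C > A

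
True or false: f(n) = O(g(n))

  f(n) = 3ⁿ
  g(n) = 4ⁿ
True

f(n) = 3ⁿ is O(3ⁿ), and g(n) = 4ⁿ is O(4ⁿ).
Since O(3ⁿ) ⊆ O(4ⁿ) (f grows no faster than g), f(n) = O(g(n)) is true.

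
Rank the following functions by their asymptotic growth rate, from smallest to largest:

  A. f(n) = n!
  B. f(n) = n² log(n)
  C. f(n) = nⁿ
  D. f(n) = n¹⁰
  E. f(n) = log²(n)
E < B < D < A < C

Comparing growth rates:
E = log²(n) is O(log² n)
B = n² log(n) is O(n² log n)
D = n¹⁰ is O(n¹⁰)
A = n! is O(n!)
C = nⁿ is O(nⁿ)

Therefore, the order from slowest to fastest is: E < B < D < A < C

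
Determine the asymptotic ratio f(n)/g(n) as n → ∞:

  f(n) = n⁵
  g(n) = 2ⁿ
0

Since n⁵ (O(n⁵)) grows slower than 2ⁿ (O(2ⁿ)),
the ratio f(n)/g(n) → 0 as n → ∞.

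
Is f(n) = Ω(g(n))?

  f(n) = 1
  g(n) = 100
True

f(n) = 1 and g(n) = 100 are both O(1).
Big-Ω permits equal growth rates (f ≥ c·g for some c > 0), so f(n) = Ω(g(n)) is true.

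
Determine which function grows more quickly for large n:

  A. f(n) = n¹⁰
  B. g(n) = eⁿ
B

f(n) = n¹⁰ is O(n¹⁰), while g(n) = eⁿ is O(eⁿ).
Since O(eⁿ) grows faster than O(n¹⁰), g(n) dominates.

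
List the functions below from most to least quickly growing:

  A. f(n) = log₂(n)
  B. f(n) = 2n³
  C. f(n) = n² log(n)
B > C > A

Comparing growth rates:
B = 2n³ is O(n³)
C = n² log(n) is O(n² log n)
A = log₂(n) is O(log n)

Therefore, the order from fastest to slowest is: B > C > A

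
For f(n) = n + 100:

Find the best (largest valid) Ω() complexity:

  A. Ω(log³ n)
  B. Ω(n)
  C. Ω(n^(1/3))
B

f(n) = n + 100 is Ω(n).
All listed options are valid Big-Ω bounds (lower bounds),
but Ω(n) is the tightest (largest valid bound).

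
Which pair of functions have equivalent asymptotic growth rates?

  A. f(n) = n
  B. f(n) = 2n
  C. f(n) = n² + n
A and B

Examining each function:
  A. n is O(n)
  B. 2n is O(n)
  C. n² + n is O(n²)

Functions A and B both have the same complexity class.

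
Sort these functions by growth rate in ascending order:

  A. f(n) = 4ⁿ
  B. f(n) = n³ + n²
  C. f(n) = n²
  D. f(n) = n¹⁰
C < B < D < A

Comparing growth rates:
C = n² is O(n²)
B = n³ + n² is O(n³)
D = n¹⁰ is O(n¹⁰)
A = 4ⁿ is O(4ⁿ)

Therefore, the order from slowest to fastest is: C < B < D < A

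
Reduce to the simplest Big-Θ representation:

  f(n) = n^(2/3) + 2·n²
Θ(n²)

Order the terms by growth rate: n^(2/3) ≺ 2·n².
The fastest-growing term 2·n² dominates as n → ∞; dropping its constant factor gives Θ(n²).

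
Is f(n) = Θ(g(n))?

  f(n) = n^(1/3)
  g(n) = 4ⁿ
False

f(n) = n^(1/3) is O(n^(1/3)), and g(n) = 4ⁿ is O(4ⁿ).
Since they have different growth rates, f(n) = Θ(g(n)) is false.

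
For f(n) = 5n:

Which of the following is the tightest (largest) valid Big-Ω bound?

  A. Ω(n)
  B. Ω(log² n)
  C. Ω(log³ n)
A

f(n) = 5n is Ω(n).
All listed options are valid Big-Ω bounds (lower bounds),
but Ω(n) is the tightest (largest valid bound).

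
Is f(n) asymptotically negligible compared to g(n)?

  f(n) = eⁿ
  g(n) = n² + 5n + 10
False

f(n) = eⁿ is O(eⁿ), and g(n) = n² + 5n + 10 is O(n²).
Since O(eⁿ) grows faster than or equal to O(n²), f(n) = o(g(n)) is false.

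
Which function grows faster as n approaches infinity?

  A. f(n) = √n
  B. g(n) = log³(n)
A

f(n) = √n is O(√n), while g(n) = log³(n) is O(log³ n).
Since O(√n) grows faster than O(log³ n), f(n) dominates.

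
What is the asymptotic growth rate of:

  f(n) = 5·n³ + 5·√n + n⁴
Θ(n⁴)

Order the terms by growth rate: 5·√n ≺ 5·n³ ≺ n⁴.
The fastest-growing term n⁴ dominates as n → ∞; dropping its constant factor gives Θ(n⁴).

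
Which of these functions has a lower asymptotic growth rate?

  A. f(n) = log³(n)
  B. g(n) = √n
A

f(n) = log³(n) is O(log³ n), while g(n) = √n is O(√n).
Since O(log³ n) grows slower than O(√n), f(n) is dominated.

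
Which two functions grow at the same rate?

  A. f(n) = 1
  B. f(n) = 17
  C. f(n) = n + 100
A and B

Examining each function:
  A. 1 is O(1)
  B. 17 is O(1)
  C. n + 100 is O(n)

Functions A and B both have the same complexity class.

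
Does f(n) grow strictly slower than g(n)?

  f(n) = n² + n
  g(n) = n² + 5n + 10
False

f(n) = n² + n is O(n²), and g(n) = n² + 5n + 10 is O(n²).
Since they have the same growth rate, f(n) = o(g(n)) is false.
(f = o(g) requires f to grow strictly slower, not equal.)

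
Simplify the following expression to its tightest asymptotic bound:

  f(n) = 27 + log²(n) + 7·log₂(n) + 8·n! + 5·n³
Θ(n!)

Order the terms by growth rate: 27 ≺ 7·log₂(n) ≺ log²(n) ≺ 5·n³ ≺ 8·n!.
The fastest-growing term 8·n! dominates as n → ∞; dropping its constant factor gives Θ(n!).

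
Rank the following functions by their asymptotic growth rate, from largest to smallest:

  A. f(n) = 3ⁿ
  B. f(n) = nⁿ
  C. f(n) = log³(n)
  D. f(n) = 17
B > A > C > D

Comparing growth rates:
B = nⁿ is O(nⁿ)
A = 3ⁿ is O(3ⁿ)
C = log³(n) is O(log³ n)
D = 17 is O(1)

Therefore, the order from fastest to slowest is: B > A > C > D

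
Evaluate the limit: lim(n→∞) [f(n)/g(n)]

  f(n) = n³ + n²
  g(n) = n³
1

Since n³ + n² and n³ have the same growth rate (O(n³)),
the ratio converges to a constant: 1.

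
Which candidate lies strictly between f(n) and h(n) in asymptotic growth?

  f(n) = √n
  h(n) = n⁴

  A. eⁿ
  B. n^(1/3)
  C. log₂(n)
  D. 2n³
D

We need g(n) with √n = o(g(n)) and g(n) = o(n⁴), i.e. O(√n) ≺ g ≺ O(n⁴).
Check each option:
  A. eⁿ — O(eⁿ) does not grow strictly slower than h(n)
  B. n^(1/3) — O(n^(1/3)) does not grow strictly faster than f(n)
  C. log₂(n) — O(log n) does not grow strictly faster than f(n)
  D. 2n³ — O(n³) is strictly between O(√n) and O(n⁴) ✓

Only option D (2n³) lies strictly between.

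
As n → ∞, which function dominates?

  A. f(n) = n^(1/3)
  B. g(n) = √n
B

f(n) = n^(1/3) is O(n^(1/3)), while g(n) = √n is O(√n).
Since O(√n) grows faster than O(n^(1/3)), g(n) dominates.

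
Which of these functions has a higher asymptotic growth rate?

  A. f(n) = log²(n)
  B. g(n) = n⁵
B

f(n) = log²(n) is O(log² n), while g(n) = n⁵ is O(n⁵).
Since O(n⁵) grows faster than O(log² n), g(n) dominates.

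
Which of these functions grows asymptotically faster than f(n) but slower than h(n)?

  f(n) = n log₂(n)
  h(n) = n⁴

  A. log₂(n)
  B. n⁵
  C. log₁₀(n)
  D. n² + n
D

We need g(n) with n log₂(n) = o(g(n)) and g(n) = o(n⁴), i.e. O(n log n) ≺ g ≺ O(n⁴).
Check each option:
  A. log₂(n) — O(log n) does not grow strictly faster than f(n)
  B. n⁵ — O(n⁵) does not grow strictly slower than h(n)
  C. log₁₀(n) — O(log n) does not grow strictly faster than f(n)
  D. n² + n — O(n²) is strictly between O(n log n) and O(n⁴) ✓

Only option D (n² + n) lies strictly between.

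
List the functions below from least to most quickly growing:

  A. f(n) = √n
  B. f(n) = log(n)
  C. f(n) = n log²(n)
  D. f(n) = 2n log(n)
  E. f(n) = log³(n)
B < E < A < D < C

Comparing growth rates:
B = log(n) is O(log n)
E = log³(n) is O(log³ n)
A = √n is O(√n)
D = 2n log(n) is O(n log n)
C = n log²(n) is O(n log² n)

Therefore, the order from slowest to fastest is: B < E < A < D < C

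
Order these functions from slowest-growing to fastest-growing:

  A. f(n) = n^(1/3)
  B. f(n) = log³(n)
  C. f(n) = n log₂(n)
B < A < C

Comparing growth rates:
B = log³(n) is O(log³ n)
A = n^(1/3) is O(n^(1/3))
C = n log₂(n) is O(n log n)

Therefore, the order from slowest to fastest is: B < A < C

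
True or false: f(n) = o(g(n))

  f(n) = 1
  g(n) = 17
False

f(n) = 1 is O(1), and g(n) = 17 is O(1).
Since they have the same growth rate, f(n) = o(g(n)) is false.
(f = o(g) requires f to grow strictly slower, not equal.)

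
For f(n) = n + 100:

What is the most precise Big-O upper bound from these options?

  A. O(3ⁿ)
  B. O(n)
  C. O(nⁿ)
B

f(n) = n + 100 is O(n).
All listed options are valid Big-O bounds (upper bounds),
but O(n) is the tightest (smallest valid bound).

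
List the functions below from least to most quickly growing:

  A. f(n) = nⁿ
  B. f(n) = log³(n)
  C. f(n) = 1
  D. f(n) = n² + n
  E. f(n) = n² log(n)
C < B < D < E < A

Comparing growth rates:
C = 1 is O(1)
B = log³(n) is O(log³ n)
D = n² + n is O(n²)
E = n² log(n) is O(n² log n)
A = nⁿ is O(nⁿ)

Therefore, the order from slowest to fastest is: C < B < D < E < A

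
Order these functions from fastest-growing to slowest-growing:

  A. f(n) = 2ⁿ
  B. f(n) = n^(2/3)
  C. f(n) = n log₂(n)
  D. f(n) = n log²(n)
A > D > C > B

Comparing growth rates:
A = 2ⁿ is O(2ⁿ)
D = n log²(n) is O(n log² n)
C = n log₂(n) is O(n log n)
B = n^(2/3) is O(n^(2/3))

Therefore, the order from fastest to slowest is: A > D > C > B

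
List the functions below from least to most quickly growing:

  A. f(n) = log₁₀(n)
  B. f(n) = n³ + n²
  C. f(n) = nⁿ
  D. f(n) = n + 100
A < D < B < C

Comparing growth rates:
A = log₁₀(n) is O(log n)
D = n + 100 is O(n)
B = n³ + n² is O(n³)
C = nⁿ is O(nⁿ)

Therefore, the order from slowest to fastest is: A < D < B < C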